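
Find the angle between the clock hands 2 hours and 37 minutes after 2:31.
First find the time 2 hours and 37 minutes after 2:31.
Total minutes: 2 x 60 + 31 + 2 x 60 + 37 = 308.
308 mod 720 = 308 minutes = 5:08.
Now compute the angle at 5:08:
Hour hand: 5 x 30 + 8 x 0.5 = 154 degrees
Minute hand: 8 x 6 = 48 degrees
Difference: |154 - 48| = 106 degrees
The angle is 106 degrees

Final answer: 106 degrees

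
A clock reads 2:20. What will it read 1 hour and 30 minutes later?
Starting time: 2:20
Adding 30 minutes to 20 minutes: 20 + 30 = 50 minutes
Adding 1 hour: 2 + 1 = 3
Final time: 3:50

Final answer: 3:50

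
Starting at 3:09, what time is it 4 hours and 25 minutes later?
Starting time: 3:09
Adding 25 minutes to 9 minutes: 9 + 25 = 34 minutes
Adding 4 hours: 3 + 4 = 7
Final time: 7:34

Final answer: 7:34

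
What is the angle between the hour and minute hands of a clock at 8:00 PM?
Hour hand position: 8 x 30 + 0 x 0.5 = 240 degrees
Minute hand position: 0 x 6 = 0 degrees
Difference: |240 - 0| = 240 degrees
Since 240 > 180, the smaller angle is 360 - 240 = 120 degrees

Final answer: 120 degrees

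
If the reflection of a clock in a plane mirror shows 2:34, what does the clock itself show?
Reflection across the vertical (12-6) axis maps a hand at angle A degrees to (360 - A) degrees, which sends a reading of T minutes past 12:00 to (720 - T) minutes past 12:00.
Mirror reads 2:34 = 154 minutes past 12:00.
Actual time: (720 - 154) mod 720 = 566 minutes = 9:26.

Final answer: 9:26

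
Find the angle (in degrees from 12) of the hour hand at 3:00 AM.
The hour hand moves 30 degrees per hour and 0.5 degrees per minute.
At 3:00: (3) x 30 + 0 x 0.5 = 90 + 0 = 90 degrees

Final answer: 90 degrees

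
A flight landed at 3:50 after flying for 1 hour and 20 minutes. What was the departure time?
Starting time: 3:50 = 230 total minutes past 12:00
Subtracting: 1 hour and 20 minutes = 80 minutes
230 - 80 = 150 minutes
= 2 hours and 30 minutes past 12:00 = 2:30

Final answer: 2:30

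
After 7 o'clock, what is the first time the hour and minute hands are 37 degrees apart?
At t minutes past 7:00, the hour hand is at 30 x 7 + 0.5t degrees and the minute hand is at 6t degrees.
The smaller angle between them is 37 degrees when |30H - 5.5t| = 37 or |30H - 5.5t| = 323.
With H = 7, solve 30 x 7 - 5.5t = +/- target for each target:
  t = (30 x 7 - 37) / 5.5 = 31.45
  t = (30 x 7 + 37) / 5.5 = 44.91
  t = (30 x 7 - 323) / 5.5 = -20.55 (outside (0, 60))
  t = (30 x 7 + 323) / 5.5 = 96.91 (outside (0, 60))
Valid solutions in (0, 60): {31.45, 44.91} minutes.
The first occurrence is t = 31.45 minutes.
The hands form a 37-degree angle at 31.45 minutes past 7:00.

Final answer: 31.45 minutes past 7:00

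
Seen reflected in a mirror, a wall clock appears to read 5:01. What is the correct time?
Reflection across the vertical (12-6) axis maps a hand at angle A degrees to (360 - A) degrees, which sends a reading of T minutes past 12:00 to (720 - T) minutes past 12:00.
Mirror reads 5:01 = 301 minutes past 12:00.
Actual time: (720 - 301) mod 720 = 419 minutes = 6:59.

Final answer: 6:59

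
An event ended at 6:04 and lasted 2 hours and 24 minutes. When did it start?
Starting time: 6:04 = 364 total minutes past 12:00
Subtracting: 2 hours and 24 minutes = 144 minutes
364 - 144 = 220 minutes
= 3 hours and 40 minutes past 12:00 = 3:40

Final answer: 3:40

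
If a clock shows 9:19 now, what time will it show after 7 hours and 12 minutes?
Starting time: 9:19
Adding 12 minutes to 19 minutes: 19 + 12 = 31 minutes
Adding 7 hours: 9 + 7 = 16 - 12 = 4
Final time: 4:31

Final answer: 4:31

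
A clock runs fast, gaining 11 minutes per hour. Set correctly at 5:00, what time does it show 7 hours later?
For every 60 true minutes, the faulty clock advances 60 + 11 = 71 minutes.
True elapsed: 7 hours = 420 minutes.
Faulty clock advances: 420 x 71/60 = 497 minutes (drift: 77 minutes ahead).
Shown time: 5:00 + 497 minutes = 1:17.

Final answer: 1:17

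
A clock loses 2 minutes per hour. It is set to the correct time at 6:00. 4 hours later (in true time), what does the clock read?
For every 60 true minutes, the faulty clock advances 60 - 2 = 58 minutes.
True elapsed: 4 hours = 240 minutes.
Faulty clock advances: 240 x 58/60 = 232 minutes (drift: 8 minutes behind).
Shown time: 6:00 + 232 minutes = 9:52.

Final answer: 9:52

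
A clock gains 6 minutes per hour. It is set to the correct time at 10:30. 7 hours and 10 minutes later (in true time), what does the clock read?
For every 60 true minutes, the faulty clock advances 60 + 6 = 66 minutes.
True elapsed: 7 hours and 10 minutes = 430 minutes.
Faulty clock advances: 430 x 66/60 = 473 minutes (drift: 43 minutes ahead).
Shown time: 10:30 + 473 minutes = 6:23.

Final answer: 6:23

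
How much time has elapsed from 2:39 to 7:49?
From 2:39 to 7:49:
(7 x 60 + 49) - (2 x 60 + 39) = 469 - 159 = 310 minutes
= 5 hours and 10 minutes

Final answer: 5 hours and 10 minutes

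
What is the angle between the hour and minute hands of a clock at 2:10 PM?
Hour hand position: 2 x 30 + 10 x 0.5 = 65 degrees
Minute hand position: 10 x 6 = 60 degrees
Difference: |65 - 60| = 5 degrees
The angle between the hands is 5 degrees

Final answer: 5 degrees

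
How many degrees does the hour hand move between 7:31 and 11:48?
The hour hand moves 0.5 degrees per minute.
Time elapsed: 11:48 - 7:31 = 257 minutes
Angular displacement: 257 x 0.5 = 128.5 degrees

Final answer: 128.5 degrees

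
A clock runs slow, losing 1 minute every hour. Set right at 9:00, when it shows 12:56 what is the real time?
For every 60 true minutes, the faulty clock advances 59 minutes, so 1 faulty-clock minute corresponds to 60/59 true minutes.
From 9:00 to 12:56 on the faulty dial is 236 minutes.
True elapsed: 236 x 60/59 = 240 minutes = 4 hours.
True time: 9:00 + 4 hours = 1:00.

Final answer: 1:00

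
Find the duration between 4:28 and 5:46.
From 4:28 to 5:46:
(5 x 60 + 46) - (4 x 60 + 28) = 346 - 268 = 78 minutes
= 1 hour and 18 minutes

Final answer: 1 hour and 18 minutes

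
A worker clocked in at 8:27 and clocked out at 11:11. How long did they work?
From 8:27 to 11:11:
(11 x 60 + 11) - (8 x 60 + 27) = 671 - 507 = 164 minutes
= 2 hours and 44 minutes

Final answer: 2 hours and 44 minutes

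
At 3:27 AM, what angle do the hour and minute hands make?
Hour hand position: 3 x 30 + 27 x 0.5 = 103.5 degrees
Minute hand position: 27 x 6 = 162 degrees
Difference: |103.5 - 162| = 58.5 degrees
The angle between the hands is 58.5 degrees

Final answer: 58.5 degrees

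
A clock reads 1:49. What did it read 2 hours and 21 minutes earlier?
Starting time: 1:49 = 109 total minutes past 12:00
Subtracting: 2 hours and 21 minutes = 141 minutes
109 - 141 = -32 (negative, add 12 hours = 720) = 688 minutes
= 11 hours and 28 minutes past 12:00 = 11:28

Final answer: 11:28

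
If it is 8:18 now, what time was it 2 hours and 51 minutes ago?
Starting time: 8:18 = 498 total minutes past 12:00
Subtracting: 2 hours and 51 minutes = 171 minutes
498 - 171 = 327 minutes
= 5 hours and 27 minutes past 12:00 = 5:27

Final answer: 5:27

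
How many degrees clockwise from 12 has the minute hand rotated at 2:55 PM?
The minute hand moves 6 degrees per minute.
At 2:55: 55 x 6 = 330 degrees

Final answer: 330 degrees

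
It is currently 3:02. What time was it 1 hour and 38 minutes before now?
Starting time: 3:02 = 182 total minutes past 12:00
Subtracting: 1 hour and 38 minutes = 98 minutes
182 - 98 = 84 minutes
= 1 hour and 24 minutes past 12:00 = 1:24

Final answer: 1:24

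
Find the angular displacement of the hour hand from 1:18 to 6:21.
The hour hand moves 0.5 degrees per minute.
Time elapsed: 6:21 - 1:18 = 303 minutes
Angular displacement: 303 x 0.5 = 151.5 degrees

Final answer: 151.5 degrees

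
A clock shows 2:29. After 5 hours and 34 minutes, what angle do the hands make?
First find the time 5 hours and 34 minutes after 2:29.
Total minutes: 2 x 60 + 29 + 5 x 60 + 34 = 483.
483 mod 720 = 483 minutes = 8:03.
Now compute the angle at 8:03:
Hour hand: 8 x 30 + 3 x 0.5 = 241.5 degrees
Minute hand: 3 x 6 = 18 degrees
Difference: |241.5 - 18| = 223.5 degrees
Smaller angle: 360 - 223.5 = 136.5 degrees

Final answer: 136.5 degrees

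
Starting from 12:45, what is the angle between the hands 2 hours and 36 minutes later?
First find the time 2 hours and 36 minutes after 12:45.
Total minutes: 12 x 60 + 45 + 2 x 60 + 36 = 921.
921 mod 720 = 201 minutes = 3:21.
Now compute the angle at 3:21:
Hour hand: 3 x 30 + 21 x 0.5 = 100.5 degrees
Minute hand: 21 x 6 = 126 degrees
Difference: |100.5 - 126| = 25.5 degrees
The angle is 25.5 degrees

Final answer: 25.5 degrees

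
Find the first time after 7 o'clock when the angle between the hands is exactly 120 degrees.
At t minutes past 7:00, the hour hand is at 30 x 7 + 0.5t degrees and the minute hand is at 6t degrees.
The smaller angle between them is 120 degrees when |30H - 5.5t| = 120 or |30H - 5.5t| = 240.
With H = 7, solve 30 x 7 - 5.5t = +/- target for each target:
  t = (30 x 7 - 120) / 5.5 = 16.36
  t = (30 x 7 + 120) / 5.5 = 60 (outside (0, 60))
  t = (30 x 7 - 240) / 5.5 = -5.45 (outside (0, 60))
  t = (30 x 7 + 240) / 5.5 = 81.82 (outside (0, 60))
Valid solutions in (0, 60): {16.36} minutes.
The first occurrence is t = 16.36 minutes.
The hands form a 120-degree angle at 16.36 minutes past 7:00.

Final answer: 16.36 minutes past 7:00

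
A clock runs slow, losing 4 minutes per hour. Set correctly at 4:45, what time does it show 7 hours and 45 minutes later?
For every 60 true minutes, the faulty clock advances 60 - 4 = 56 minutes.
True elapsed: 7 hours and 45 minutes = 465 minutes.
Faulty clock advances: 465 x 56/60 = 434 minutes (drift: 31 minutes behind).
Shown time: 4:45 + 434 minutes = 11:59.

Final answer: 11:59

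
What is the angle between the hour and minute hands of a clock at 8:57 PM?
Hour hand position: 8 x 30 + 57 x 0.5 = 268.5 degrees
Minute hand position: 57 x 6 = 342 degrees
Difference: |268.5 - 342| = 73.5 degrees
The angle between the hands is 73.5 degrees

Final answer: 73.5 degrees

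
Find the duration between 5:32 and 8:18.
From 5:32 to 8:18:
(8 x 60 + 18) - (5 x 60 + 32) = 498 - 332 = 166 minutes
= 2 hours and 46 minutes

Final answer: 2 hours and 46 minutes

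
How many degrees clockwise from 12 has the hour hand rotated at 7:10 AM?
The hour hand moves 30 degrees per hour and 0.5 degrees per minute.
At 7:10: (7) x 30 + 10 x 0.5 = 210 + 5 = 215 degrees

Final answer: 215 degrees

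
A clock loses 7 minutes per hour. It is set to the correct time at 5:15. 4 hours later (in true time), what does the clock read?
For every 60 true minutes, the faulty clock advances 60 - 7 = 53 minutes.
True elapsed: 4 hours = 240 minutes.
Faulty clock advances: 240 x 53/60 = 212 minutes (drift: 28 minutes behind).
Shown time: 5:15 + 212 minutes = 8:47.

Final answer: 8:47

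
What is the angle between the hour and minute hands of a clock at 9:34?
Hour hand position: 9 x 30 + 34 x 0.5 = 287 degrees
Minute hand position: 34 x 6 = 204 degrees
Difference: |287 - 204| = 83 degrees
The angle between the hands is 83 degrees

Final answer: 83 degrees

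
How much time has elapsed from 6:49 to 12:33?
From 6:49 to 12:33:
(12 x 60 + 33) - (6 x 60 + 49) = 753 - 409 = 344 minutes
= 5 hours and 44 minutes

Final answer: 5 hours and 44 minutes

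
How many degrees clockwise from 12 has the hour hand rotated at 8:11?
The hour hand moves 30 degrees per hour and 0.5 degrees per minute.
At 8:11: (8) x 30 + 11 x 0.5 = 240 + 5.5 = 245.5 degrees

Final answer: 245.5 degrees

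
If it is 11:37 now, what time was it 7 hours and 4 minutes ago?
Starting time: 11:37 = 697 total minutes past 12:00
Subtracting: 7 hours and 4 minutes = 424 minutes
697 - 424 = 273 minutes
= 4 hours and 33 minutes past 12:00 = 4:33

Final answer: 4:33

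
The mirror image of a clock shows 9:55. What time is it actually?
Reflection across the vertical (12-6) axis maps a hand at angle A degrees to (360 - A) degrees, which sends a reading of T minutes past 12:00 to (720 - T) minutes past 12:00.
Mirror reads 9:55 = 595 minutes past 12:00.
Actual time: (720 - 595) mod 720 = 125 minutes = 2:05.

Final answer: 2:05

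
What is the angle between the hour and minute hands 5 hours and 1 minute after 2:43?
First find the time 5 hours and 1 minute after 2:43.
Total minutes: 2 x 60 + 43 + 5 x 60 + 1 = 464.
464 mod 720 = 464 minutes = 7:44.
Now compute the angle at 7:44:
Hour hand: 7 x 30 + 44 x 0.5 = 232 degrees
Minute hand: 44 x 6 = 264 degrees
Difference: |232 - 264| = 32 degrees
The angle is 32 degrees

Final answer: 32 degrees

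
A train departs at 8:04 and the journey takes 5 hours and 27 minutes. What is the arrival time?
Starting time: 8:04
Adding 27 minutes to 4 minutes: 4 + 27 = 31 minutes
Adding 5 hours: 8 + 5 = 13 - 12 = 1
Final time: 1:31

Final answer: 1:31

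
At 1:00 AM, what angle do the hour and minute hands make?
Hour hand position: 1 x 30 + 0 x 0.5 = 30 degrees
Minute hand position: 0 x 6 = 0 degrees
Difference: |30 - 0| = 30 degrees
The angle between the hands is 30 degrees

Final answer: 30 degrees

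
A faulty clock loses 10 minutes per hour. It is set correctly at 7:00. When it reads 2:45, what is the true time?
For every 60 true minutes, the faulty clock advances 50 minutes, so 1 faulty-clock minute corresponds to 60/50 true minutes.
From 7:00 to 2:45 on the faulty dial is 465 minutes.
True elapsed: 465 x 60/50 = 558 minutes = 9 hours and 18 minutes.
True time: 7:00 + 9 hours and 18 minutes = 4:18.

Final answer: 4:18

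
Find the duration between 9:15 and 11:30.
From 9:15 to 11:30:
(11 x 60 + 30) - (9 x 60 + 15) = 690 - 555 = 135 minutes
= 2 hours and 15 minutes

Final answer: 2 hours and 15 minutes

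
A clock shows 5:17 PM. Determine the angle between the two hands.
Hour hand position: 5 x 30 + 17 x 0.5 = 158.5 degrees
Minute hand position: 17 x 6 = 102 degrees
Difference: |158.5 - 102| = 56.5 degrees
The angle between the hands is 56.5 degrees

Final answer: 56.5 degrees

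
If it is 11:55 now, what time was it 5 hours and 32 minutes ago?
Starting time: 11:55 = 715 total minutes past 12:00
Subtracting: 5 hours and 32 minutes = 332 minutes
715 - 332 = 383 minutes
= 6 hours and 23 minutes past 12:00 = 6:23

Final answer: 6:23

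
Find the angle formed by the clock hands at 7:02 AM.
Hour hand position: 7 x 30 + 2 x 0.5 = 211 degrees
Minute hand position: 2 x 6 = 12 degrees
Difference: |211 - 12| = 199 degrees
Since 199 > 180, the smaller angle is 360 - 199 = 161 degrees

Final answer: 161 degrees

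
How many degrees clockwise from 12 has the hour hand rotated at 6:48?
The hour hand moves 30 degrees per hour and 0.5 degrees per minute.
At 6:48: (6) x 30 + 48 x 0.5 = 180 + 24 = 204 degrees

Final answer: 204 degrees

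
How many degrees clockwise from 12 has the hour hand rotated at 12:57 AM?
The hour hand moves 30 degrees per hour and 0.5 degrees per minute.
At 12:57: (0) x 30 + 57 x 0.5 = 0 + 28.5 = 28.5 degrees

Final answer: 28.5 degrees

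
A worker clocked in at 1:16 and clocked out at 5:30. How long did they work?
From 1:16 to 5:30:
(5 x 60 + 30) - (1 x 60 + 16) = 330 - 76 = 254 minutes
= 4 hours and 14 minutes

Final answer: 4 hours and 14 minutes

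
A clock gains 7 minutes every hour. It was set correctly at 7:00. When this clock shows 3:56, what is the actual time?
For every 60 true minutes, the faulty clock advances 67 minutes, so 1 faulty-clock minute corresponds to 60/67 true minutes.
From 7:00 to 3:56 on the faulty dial is 536 minutes.
True elapsed: 536 x 60/67 = 480 minutes = 8 hours.
True time: 7:00 + 8 hours = 3:00.

Final answer: 3:00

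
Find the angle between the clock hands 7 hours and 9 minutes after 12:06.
First find the time 7 hours and 9 minutes after 12:06.
Total minutes: 12 x 60 + 6 + 7 x 60 + 9 = 1155.
1155 mod 720 = 435 minutes = 7:15.
Now compute the angle at 7:15:
Hour hand: 7 x 30 + 15 x 0.5 = 217.5 degrees
Minute hand: 15 x 6 = 90 degrees
Difference: |217.5 - 90| = 127.5 degrees
The angle is 127.5 degrees

Final answer: 127.5 degrees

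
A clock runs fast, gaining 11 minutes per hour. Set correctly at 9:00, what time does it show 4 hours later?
For every 60 true minutes, the faulty clock advances 60 + 11 = 71 minutes.
True elapsed: 4 hours = 240 minutes.
Faulty clock advances: 240 x 71/60 = 284 minutes (drift: 44 minutes ahead).
Shown time: 9:00 + 284 minutes = 1:44.

Final answer: 1:44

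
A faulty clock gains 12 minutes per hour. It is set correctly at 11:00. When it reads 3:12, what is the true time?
For every 60 true minutes, the faulty clock advances 72 minutes, so 1 faulty-clock minute corresponds to 60/72 true minutes.
From 11:00 to 3:12 on the faulty dial is 252 minutes.
True elapsed: 252 x 60/72 = 210 minutes = 3 hours and 30 minutes.
True time: 11:00 + 3 hours and 30 minutes = 2:30.

Final answer: 2:30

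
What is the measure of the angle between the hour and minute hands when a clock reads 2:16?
Hour hand position: 2 x 30 + 16 x 0.5 = 68 degrees
Minute hand position: 16 x 6 = 96 degrees
Difference: |68 - 96| = 28 degrees
The angle between the hands is 28 degrees

Final answer: 28 degrees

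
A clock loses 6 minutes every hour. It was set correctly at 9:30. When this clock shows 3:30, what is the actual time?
For every 60 true minutes, the faulty clock advances 54 minutes, so 1 faulty-clock minute corresponds to 60/54 true minutes.
From 9:30 to 3:30 on the faulty dial is 360 minutes.
True elapsed: 360 x 60/54 = 400 minutes = 6 hours and 40 minutes.
True time: 9:30 + 6 hours and 40 minutes = 4:10.

Final answer: 4:10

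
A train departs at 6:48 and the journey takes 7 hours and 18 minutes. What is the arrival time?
Starting time: 6:48
Adding 18 minutes to 48 minutes: 48 + 18 = 66 minutes = 1 hour and 6 minutes
Adding 7 hours: 6 + 7 + 1 (carry) = 14 - 12 = 2
Final time: 2:06

Final answer: 2:06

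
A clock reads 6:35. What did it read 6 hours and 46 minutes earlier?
Starting time: 6:35 = 395 total minutes past 12:00
Subtracting: 6 hours and 46 minutes = 406 minutes
395 - 406 = -11 (negative, add 12 hours = 720) = 709 minutes
= 11 hours and 49 minutes past 12:00 = 11:49

Final answer: 11:49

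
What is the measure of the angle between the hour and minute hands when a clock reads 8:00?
Hour hand position: 8 x 30 + 0 x 0.5 = 240 degrees
Minute hand position: 0 x 6 = 0 degrees
Difference: |240 - 0| = 240 degrees
Since 240 > 180, the smaller angle is 360 - 240 = 120 degrees

Final answer: 120 degrees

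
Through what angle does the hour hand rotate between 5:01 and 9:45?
The hour hand moves 0.5 degrees per minute.
Time elapsed: 9:45 - 5:01 = 284 minutes
Angular displacement: 284 x 0.5 = 142 degrees

Final answer: 142 degrees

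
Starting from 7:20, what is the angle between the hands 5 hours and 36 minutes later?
First find the time 5 hours and 36 minutes after 7:20.
Total minutes: 7 x 60 + 20 + 5 x 60 + 36 = 776.
776 mod 720 = 56 minutes = 12:56.
Now compute the angle at 12:56:
Hour hand: 0 x 30 + 56 x 0.5 = 28 degrees
Minute hand: 56 x 6 = 336 degrees
Difference: |28 - 336| = 308 degrees
Smaller angle: 360 - 308 = 52 degrees

Final answer: 52 degrees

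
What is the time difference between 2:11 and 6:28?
From 2:11 to 6:28:
(6 x 60 + 28) - (2 x 60 + 11) = 388 - 131 = 257 minutes
= 4 hours and 17 minutes

Final answer: 4 hours and 17 minutes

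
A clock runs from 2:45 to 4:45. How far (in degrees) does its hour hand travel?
The hour hand moves 0.5 degrees per minute.
Time elapsed: 4:45 - 2:45 = 120 minutes
Angular displacement: 120 x 0.5 = 60 degrees

Final answer: 60 degrees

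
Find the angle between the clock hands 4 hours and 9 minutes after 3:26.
First find the time 4 hours and 9 minutes after 3:26.
Total minutes: 3 x 60 + 26 + 4 x 60 + 9 = 455.
455 mod 720 = 455 minutes = 7:35.
Now compute the angle at 7:35:
Hour hand: 7 x 30 + 35 x 0.5 = 227.5 degrees
Minute hand: 35 x 6 = 210 degrees
Difference: |227.5 - 210| = 17.5 degrees
The angle is 17.5 degrees

Final answer: 17.5 degrees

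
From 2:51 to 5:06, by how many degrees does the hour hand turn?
The hour hand moves 0.5 degrees per minute.
Time elapsed: 5:06 - 2:51 = 135 minutes
Angular displacement: 135 x 0.5 = 67.5 degrees

Final answer: 67.5 degrees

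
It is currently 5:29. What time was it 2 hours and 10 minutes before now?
Starting time: 5:29 = 329 total minutes past 12:00
Subtracting: 2 hours and 10 minutes = 130 minutes
329 - 130 = 199 minutes
= 3 hours and 19 minutes past 12:00 = 3:19

Final answer: 3:19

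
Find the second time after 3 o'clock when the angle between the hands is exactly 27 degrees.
At t minutes past 3:00, the hour hand is at 30 x 3 + 0.5t degrees and the minute hand is at 6t degrees.
The smaller angle between them is 27 degrees when |30H - 5.5t| = 27 or |30H - 5.5t| = 333.
With H = 3, solve 30 x 3 - 5.5t = +/- target for each target:
  t = (30 x 3 - 27) / 5.5 = 11.45
  t = (30 x 3 + 27) / 5.5 = 21.27
  t = (30 x 3 - 333) / 5.5 = -44.18 (outside (0, 60))
  t = (30 x 3 + 333) / 5.5 = 76.91 (outside (0, 60))
Valid solutions in (0, 60): {11.45, 21.27} minutes.
The second occurrence is t = 21.27 minutes.
The hands form a 27-degree angle at 21.27 minutes past 3:00.

Final answer: 21.27 minutes past 3:00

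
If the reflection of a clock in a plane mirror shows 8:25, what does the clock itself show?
Reflection across the vertical (12-6) axis maps a hand at angle A degrees to (360 - A) degrees, which sends a reading of T minutes past 12:00 to (720 - T) minutes past 12:00.
Mirror reads 8:25 = 505 minutes past 12:00.
Actual time: (720 - 505) mod 720 = 215 minutes = 3:35.

Final answer: 3:35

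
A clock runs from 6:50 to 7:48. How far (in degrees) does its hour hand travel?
The hour hand moves 0.5 degrees per minute.
Time elapsed: 7:48 - 6:50 = 58 minutes
Angular displacement: 58 x 0.5 = 29 degrees

Final answer: 29 degrees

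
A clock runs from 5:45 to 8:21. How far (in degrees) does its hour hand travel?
The hour hand moves 0.5 degrees per minute.
Time elapsed: 8:21 - 5:45 = 156 minutes
Angular displacement: 156 x 0.5 = 78 degrees

Final answer: 78 degrees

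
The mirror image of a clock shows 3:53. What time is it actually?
Reflection across the vertical (12-6) axis maps a hand at angle A degrees to (360 - A) degrees, which sends a reading of T minutes past 12:00 to (720 - T) minutes past 12:00.
Mirror reads 3:53 = 233 minutes past 12:00.
Actual time: (720 - 233) mod 720 = 487 minutes = 8:07.

Final answer: 8:07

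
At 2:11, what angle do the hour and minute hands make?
Hour hand position: 2 x 30 + 11 x 0.5 = 65.5 degrees
Minute hand position: 11 x 6 = 66 degrees
Difference: |65.5 - 66| = 0.5 degrees
The angle between the hands is 0.5 degrees

Final answer: 0.5 degrees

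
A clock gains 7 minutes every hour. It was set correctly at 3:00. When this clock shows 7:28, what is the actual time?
For every 60 true minutes, the faulty clock advances 67 minutes, so 1 faulty-clock minute corresponds to 60/67 true minutes.
From 3:00 to 7:28 on the faulty dial is 268 minutes.
True elapsed: 268 x 60/67 = 240 minutes = 4 hours.
True time: 3:00 + 4 hours = 7:00.

Final answer: 7:00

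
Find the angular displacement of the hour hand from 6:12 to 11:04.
The hour hand moves 0.5 degrees per minute.
Time elapsed: 11:04 - 6:12 = 292 minutes
Angular displacement: 292 x 0.5 = 146 degrees

Final answer: 146 degrees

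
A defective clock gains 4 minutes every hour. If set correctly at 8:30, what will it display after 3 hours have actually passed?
For every 60 true minutes, the faulty clock advances 60 + 4 = 64 minutes.
True elapsed: 3 hours = 180 minutes.
Faulty clock advances: 180 x 64/60 = 192 minutes (drift: 12 minutes ahead).
Shown time: 8:30 + 192 minutes = 11:42.

Final answer: 11:42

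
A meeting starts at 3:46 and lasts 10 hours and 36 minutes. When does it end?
Starting time: 3:46
Adding 36 minutes to 46 minutes: 46 + 36 = 82 minutes = 1 hour and 22 minutes
Adding 10 hours: 3 + 10 + 1 (carry) = 14 - 12 = 2
Final time: 2:22

Final answer: 2:22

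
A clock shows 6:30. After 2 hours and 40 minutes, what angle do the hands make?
First find the time 2 hours and 40 minutes after 6:30.
Total minutes: 6 x 60 + 30 + 2 x 60 + 40 = 550.
550 mod 720 = 550 minutes = 9:10.
Now compute the angle at 9:10:
Hour hand: 9 x 30 + 10 x 0.5 = 275 degrees
Minute hand: 10 x 6 = 60 degrees
Difference: |275 - 60| = 215 degrees
Smaller angle: 360 - 215 = 145 degrees

Final answer: 145 degrees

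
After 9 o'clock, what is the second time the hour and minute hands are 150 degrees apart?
At t minutes past 9:00, the hour hand is at 30 x 9 + 0.5t degrees and the minute hand is at 6t degrees.
The smaller angle between them is 150 degrees when |30H - 5.5t| = 150 or |30H - 5.5t| = 210.
With H = 9, solve 30 x 9 - 5.5t = +/- target for each target:
  t = (30 x 9 - 150) / 5.5 = 21.82
  t = (30 x 9 + 150) / 5.5 = 76.36 (outside (0, 60))
  t = (30 x 9 - 210) / 5.5 = 10.91
  t = (30 x 9 + 210) / 5.5 = 87.27 (outside (0, 60))
Valid solutions in (0, 60): {10.91, 21.82} minutes.
The second occurrence is t = 21.82 minutes.
The hands form a 150-degree angle at 21.82 minutes past 9:00.

Final answer: 21.82 minutes past 9:00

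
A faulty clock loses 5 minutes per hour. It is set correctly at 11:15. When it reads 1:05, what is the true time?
For every 60 true minutes, the faulty clock advances 55 minutes, so 1 faulty-clock minute corresponds to 60/55 true minutes.
From 11:15 to 1:05 on the faulty dial is 110 minutes.
True elapsed: 110 x 60/55 = 120 minutes = 2 hours.
True time: 11:15 + 2 hours = 1:15.

Final answer: 1:15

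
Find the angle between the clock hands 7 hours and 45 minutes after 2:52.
First find the time 7 hours and 45 minutes after 2:52.
Total minutes: 2 x 60 + 52 + 7 x 60 + 45 = 637.
637 mod 720 = 637 minutes = 10:37.
Now compute the angle at 10:37:
Hour hand: 10 x 30 + 37 x 0.5 = 318.5 degrees
Minute hand: 37 x 6 = 222 degrees
Difference: |318.5 - 222| = 96.5 degrees
The angle is 96.5 degrees

Final answer: 96.5 degrees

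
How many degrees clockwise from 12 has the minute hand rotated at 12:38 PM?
The minute hand moves 6 degrees per minute.
At 12:38: 38 x 6 = 228 degrees

Final answer: 228 degrees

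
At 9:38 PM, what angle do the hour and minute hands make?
Hour hand position: 9 x 30 + 38 x 0.5 = 289 degrees
Minute hand position: 38 x 6 = 228 degrees
Difference: |289 - 228| = 61 degrees
The angle between the hands is 61 degrees

Final answer: 61 degrees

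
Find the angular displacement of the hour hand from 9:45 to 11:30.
The hour hand moves 0.5 degrees per minute.
Time elapsed: 11:30 - 9:45 = 105 minutes
Angular displacement: 105 x 0.5 = 52.5 degrees

Final answer: 52.5 degrees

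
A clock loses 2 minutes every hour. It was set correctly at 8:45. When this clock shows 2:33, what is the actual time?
For every 60 true minutes, the faulty clock advances 58 minutes, so 1 faulty-clock minute corresponds to 60/58 true minutes.
From 8:45 to 2:33 on the faulty dial is 348 minutes.
True elapsed: 348 x 60/58 = 360 minutes = 6 hours.
True time: 8:45 + 6 hours = 2:45.

Final answer: 2:45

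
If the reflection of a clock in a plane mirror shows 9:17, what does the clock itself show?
Reflection across the vertical (12-6) axis maps a hand at angle A degrees to (360 - A) degrees, which sends a reading of T minutes past 12:00 to (720 - T) minutes past 12:00.
Mirror reads 9:17 = 557 minutes past 12:00.
Actual time: (720 - 557) mod 720 = 163 minutes = 2:43.

Final answer: 2:43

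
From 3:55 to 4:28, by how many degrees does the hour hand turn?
The hour hand moves 0.5 degrees per minute.
Time elapsed: 4:28 - 3:55 = 33 minutes
Angular displacement: 33 x 0.5 = 16.5 degrees

Final answer: 16.5 degrees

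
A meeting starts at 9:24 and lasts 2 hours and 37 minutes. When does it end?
Starting time: 9:24
Adding 37 minutes to 24 minutes: 24 + 37 = 61 minutes = 1 hour and 1 minute
Adding 2 hours: 9 + 2 + 1 (carry) = 12
Final time: 12:01

Final answer: 12:01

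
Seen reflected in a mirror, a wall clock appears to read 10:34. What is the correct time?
Reflection across the vertical (12-6) axis maps a hand at angle A degrees to (360 - A) degrees, which sends a reading of T minutes past 12:00 to (720 - T) minutes past 12:00.
Mirror reads 10:34 = 634 minutes past 12:00.
Actual time: (720 - 634) mod 720 = 86 minutes = 1:26.

Final answer: 1:26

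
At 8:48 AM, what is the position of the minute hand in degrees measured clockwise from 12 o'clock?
The minute hand moves 6 degrees per minute.
At 8:48: 48 x 6 = 288 degrees

Final answer: 288 degrees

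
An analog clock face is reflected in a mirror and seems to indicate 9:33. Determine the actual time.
Reflection across the vertical (12-6) axis maps a hand at angle A degrees to (360 - A) degrees, which sends a reading of T minutes past 12:00 to (720 - T) minutes past 12:00.
Mirror reads 9:33 = 573 minutes past 12:00.
Actual time: (720 - 573) mod 720 = 147 minutes = 2:27.

Final answer: 2:27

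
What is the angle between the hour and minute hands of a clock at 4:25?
Hour hand position: 4 x 30 + 25 x 0.5 = 132.5 degrees
Minute hand position: 25 x 6 = 150 degrees
Difference: |132.5 - 150| = 17.5 degrees
The angle between the hands is 17.5 degrees

Final answer: 17.5 degrees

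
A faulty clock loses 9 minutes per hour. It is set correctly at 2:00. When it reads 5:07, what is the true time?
For every 60 true minutes, the faulty clock advances 51 minutes, so 1 faulty-clock minute corresponds to 60/51 true minutes.
From 2:00 to 5:07 on the faulty dial is 187 minutes.
True elapsed: 187 x 60/51 = 220 minutes = 3 hours and 40 minutes.
True time: 2:00 + 3 hours and 40 minutes = 5:40.

Final answer: 5:40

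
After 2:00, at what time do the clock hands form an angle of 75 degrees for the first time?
At t minutes past 2:00, the hour hand is at 30 x 2 + 0.5t degrees and the minute hand is at 6t degrees.
The smaller angle between them is 75 degrees when |30H - 5.5t| = 75 or |30H - 5.5t| = 285.
With H = 2, solve 30 x 2 - 5.5t = +/- target for each target:
  t = (30 x 2 - 75) / 5.5 = -2.73 (outside (0, 60))
  t = (30 x 2 + 75) / 5.5 = 24.55
  t = (30 x 2 - 285) / 5.5 = -40.91 (outside (0, 60))
  t = (30 x 2 + 285) / 5.5 = 62.73 (outside (0, 60))
Valid solutions in (0, 60): {24.55} minutes.
The first occurrence is t = 24.55 minutes.
The hands form a 75-degree angle at 24.55 minutes past 2:00.

Final answer: 24.55 minutes past 2:00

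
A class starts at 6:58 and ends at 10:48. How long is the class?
From 6:58 to 10:48:
(10 x 60 + 48) - (6 x 60 + 58) = 648 - 418 = 230 minutes
= 3 hours and 50 minutes

Final answer: 3 hours and 50 minutes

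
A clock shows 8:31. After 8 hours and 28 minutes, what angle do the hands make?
First find the time 8 hours and 28 minutes after 8:31.
Total minutes: 8 x 60 + 31 + 8 x 60 + 28 = 1019.
1019 mod 720 = 299 minutes = 4:59.
Now compute the angle at 4:59:
Hour hand: 4 x 30 + 59 x 0.5 = 149.5 degrees
Minute hand: 59 x 6 = 354 degrees
Difference: |149.5 - 354| = 204.5 degrees
Smaller angle: 360 - 204.5 = 155.5 degrees

Final answer: 155.5 degrees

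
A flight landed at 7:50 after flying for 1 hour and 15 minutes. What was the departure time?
Starting time: 7:50 = 470 total minutes past 12:00
Subtracting: 1 hour and 15 minutes = 75 minutes
470 - 75 = 395 minutes
= 6 hours and 35 minutes past 12:00 = 6:35

Final answer: 6:35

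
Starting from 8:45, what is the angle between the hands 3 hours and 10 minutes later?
First find the time 3 hours and 10 minutes after 8:45.
Total minutes: 8 x 60 + 45 + 3 x 60 + 10 = 715.
715 mod 720 = 715 minutes = 11:55.
Now compute the angle at 11:55:
Hour hand: 11 x 30 + 55 x 0.5 = 357.5 degrees
Minute hand: 55 x 6 = 330 degrees
Difference: |357.5 - 330| = 27.5 degrees
The angle is 27.5 degrees

Final answer: 27.5 degrees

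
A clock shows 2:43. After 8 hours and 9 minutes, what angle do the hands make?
First find the time 8 hours and 9 minutes after 2:43.
Total minutes: 2 x 60 + 43 + 8 x 60 + 9 = 652.
652 mod 720 = 652 minutes = 10:52.
Now compute the angle at 10:52:
Hour hand: 10 x 30 + 52 x 0.5 = 326 degrees
Minute hand: 52 x 6 = 312 degrees
Difference: |326 - 312| = 14 degrees
The angle is 14 degrees

Final answer: 14 degrees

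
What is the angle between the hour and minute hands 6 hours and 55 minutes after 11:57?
First find the time 6 hours and 55 minutes after 11:57.
Total minutes: 11 x 60 + 57 + 6 x 60 + 55 = 1132.
1132 mod 720 = 412 minutes = 6:52.
Now compute the angle at 6:52:
Hour hand: 6 x 30 + 52 x 0.5 = 206 degrees
Minute hand: 52 x 6 = 312 degrees
Difference: |206 - 312| = 106 degrees
The angle is 106 degrees

Final answer: 106 degrees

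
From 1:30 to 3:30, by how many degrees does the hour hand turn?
The hour hand moves 0.5 degrees per minute.
Time elapsed: 3:30 - 1:30 = 120 minutes
Angular displacement: 120 x 0.5 = 60 degrees

Final answer: 60 degrees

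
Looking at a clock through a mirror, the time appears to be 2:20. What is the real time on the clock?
Reflection across the vertical (12-6) axis maps a hand at angle A degrees to (360 - A) degrees, which sends a reading of T minutes past 12:00 to (720 - T) minutes past 12:00.
Mirror reads 2:20 = 140 minutes past 12:00.
Actual time: (720 - 140) mod 720 = 580 minutes = 9:40.

Final answer: 9:40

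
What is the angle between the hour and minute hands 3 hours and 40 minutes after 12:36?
First find the time 3 hours and 40 minutes after 12:36.
Total minutes: 12 x 60 + 36 + 3 x 60 + 40 = 976.
976 mod 720 = 256 minutes = 4:16.
Now compute the angle at 4:16:
Hour hand: 4 x 30 + 16 x 0.5 = 128 degrees
Minute hand: 16 x 6 = 96 degrees
Difference: |128 - 96| = 32 degrees
The angle is 32 degrees

Final answer: 32 degrees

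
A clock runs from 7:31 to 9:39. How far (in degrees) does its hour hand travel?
The hour hand moves 0.5 degrees per minute.
Time elapsed: 9:39 - 7:31 = 128 minutes
Angular displacement: 128 x 0.5 = 64 degrees

Final answer: 64 degrees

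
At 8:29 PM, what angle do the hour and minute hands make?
Hour hand position: 8 x 30 + 29 x 0.5 = 254.5 degrees
Minute hand position: 29 x 6 = 174 degrees
Difference: |254.5 - 174| = 80.5 degrees
The angle between the hands is 80.5 degrees

Final answer: 80.5 degrees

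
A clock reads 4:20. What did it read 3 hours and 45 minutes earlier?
Starting time: 4:20 = 260 total minutes past 12:00
Subtracting: 3 hours and 45 minutes = 225 minutes
260 - 225 = 35 minutes
= 35 minutes past 12:00 = 12:35

Final answer: 12:35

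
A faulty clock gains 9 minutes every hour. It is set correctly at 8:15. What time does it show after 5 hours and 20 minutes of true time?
For every 60 true minutes, the faulty clock advances 60 + 9 = 69 minutes.
True elapsed: 5 hours and 20 minutes = 320 minutes.
Faulty clock advances: 320 x 69/60 = 368 minutes (drift: 48 minutes ahead).
Shown time: 8:15 + 368 minutes = 2:23.

Final answer: 2:23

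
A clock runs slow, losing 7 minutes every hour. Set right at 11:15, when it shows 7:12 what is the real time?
For every 60 true minutes, the faulty clock advances 53 minutes, so 1 faulty-clock minute corresponds to 60/53 true minutes.
From 11:15 to 7:12 on the faulty dial is 477 minutes.
True elapsed: 477 x 60/53 = 540 minutes = 9 hours.
True time: 11:15 + 9 hours = 8:15.

Final answer: 8:15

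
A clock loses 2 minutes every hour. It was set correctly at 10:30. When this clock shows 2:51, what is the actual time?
For every 60 true minutes, the faulty clock advances 58 minutes, so 1 faulty-clock minute corresponds to 60/58 true minutes.
From 10:30 to 2:51 on the faulty dial is 261 minutes.
True elapsed: 261 x 60/58 = 270 minutes = 4 hours and 30 minutes.
True time: 10:30 + 4 hours and 30 minutes = 3:00.

Final answer: 3:00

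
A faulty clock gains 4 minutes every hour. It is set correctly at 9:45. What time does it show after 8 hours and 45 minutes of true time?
For every 60 true minutes, the faulty clock advances 60 + 4 = 64 minutes.
True elapsed: 8 hours and 45 minutes = 525 minutes.
Faulty clock advances: 525 x 64/60 = 560 minutes (drift: 35 minutes ahead).
Shown time: 9:45 + 560 minutes = 7:05.

Final answer: 7:05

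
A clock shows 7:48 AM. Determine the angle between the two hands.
Hour hand position: 7 x 30 + 48 x 0.5 = 234 degrees
Minute hand position: 48 x 6 = 288 degrees
Difference: |234 - 288| = 54 degrees
The angle between the hands is 54 degrees

Final answer: 54 degrees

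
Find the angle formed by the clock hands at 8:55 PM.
Hour hand position: 8 x 30 + 55 x 0.5 = 267.5 degrees
Minute hand position: 55 x 6 = 330 degrees
Difference: |267.5 - 330| = 62.5 degrees
The angle between the hands is 62.5 degrees

Final answer: 62.5 degrees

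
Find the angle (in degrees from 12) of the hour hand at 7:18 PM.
The hour hand moves 30 degrees per hour and 0.5 degrees per minute.
At 7:18: (7) x 30 + 18 x 0.5 = 210 + 9 = 219 degrees

Final answer: 219 degrees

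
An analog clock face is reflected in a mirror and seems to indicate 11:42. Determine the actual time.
Reflection across the vertical (12-6) axis maps a hand at angle A degrees to (360 - A) degrees, which sends a reading of T minutes past 12:00 to (720 - T) minutes past 12:00.
Mirror reads 11:42 = 702 minutes past 12:00.
Actual time: (720 - 702) mod 720 = 18 minutes = 12:18.

Final answer: 12:18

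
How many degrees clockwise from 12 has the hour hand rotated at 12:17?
The hour hand moves 30 degrees per hour and 0.5 degrees per minute.
At 12:17: (0) x 30 + 17 x 0.5 = 0 + 8.5 = 8.5 degrees

Final answer: 8.5 degrees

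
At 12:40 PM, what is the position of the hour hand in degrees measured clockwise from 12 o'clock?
The hour hand moves 30 degrees per hour and 0.5 degrees per minute.
At 12:40: (0) x 30 + 40 x 0.5 = 0 + 20 = 20 degrees

Final answer: 20 degrees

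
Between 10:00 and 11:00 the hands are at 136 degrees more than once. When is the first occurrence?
At t minutes past 10:00, the hour hand is at 30 x 10 + 0.5t degrees and the minute hand is at 6t degrees.
The smaller angle between them is 136 degrees when |30H - 5.5t| = 136 or |30H - 5.5t| = 224.
With H = 10, solve 30 x 10 - 5.5t = +/- target for each target:
  t = (30 x 10 - 136) / 5.5 = 29.82
  t = (30 x 10 + 136) / 5.5 = 79.27 (outside (0, 60))
  t = (30 x 10 - 224) / 5.5 = 13.82
  t = (30 x 10 + 224) / 5.5 = 95.27 (outside (0, 60))
Valid solutions in (0, 60): {13.82, 29.82} minutes.
The first occurrence is t = 13.82 minutes.
The hands form a 136-degree angle at 13.82 minutes past 10:00.

Final answer: 13.82 minutes past 10:00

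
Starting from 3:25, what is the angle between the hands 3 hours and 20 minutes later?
First find the time 3 hours and 20 minutes after 3:25.
Total minutes: 3 x 60 + 25 + 3 x 60 + 20 = 405.
405 mod 720 = 405 minutes = 6:45.
Now compute the angle at 6:45:
Hour hand: 6 x 30 + 45 x 0.5 = 202.5 degrees
Minute hand: 45 x 6 = 270 degrees
Difference: |202.5 - 270| = 67.5 degrees
The angle is 67.5 degrees

Final answer: 67.5 degrees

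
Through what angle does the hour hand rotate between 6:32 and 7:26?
The hour hand moves 0.5 degrees per minute.
Time elapsed: 7:26 - 6:32 = 54 minutes
Angular displacement: 54 x 0.5 = 27 degrees

Final answer: 27 degrees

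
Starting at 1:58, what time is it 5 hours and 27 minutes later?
Starting time: 1:58
Adding 27 minutes to 58 minutes: 58 + 27 = 85 minutes = 1 hour and 25 minutes
Adding 5 hours: 1 + 5 + 1 (carry) = 7
Final time: 7:25

Final answer: 7:25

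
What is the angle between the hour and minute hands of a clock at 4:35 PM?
Hour hand position: 4 x 30 + 35 x 0.5 = 137.5 degrees
Minute hand position: 35 x 6 = 210 degrees
Difference: |137.5 - 210| = 72.5 degrees
The angle between the hands is 72.5 degrees

Final answer: 72.5 degrees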